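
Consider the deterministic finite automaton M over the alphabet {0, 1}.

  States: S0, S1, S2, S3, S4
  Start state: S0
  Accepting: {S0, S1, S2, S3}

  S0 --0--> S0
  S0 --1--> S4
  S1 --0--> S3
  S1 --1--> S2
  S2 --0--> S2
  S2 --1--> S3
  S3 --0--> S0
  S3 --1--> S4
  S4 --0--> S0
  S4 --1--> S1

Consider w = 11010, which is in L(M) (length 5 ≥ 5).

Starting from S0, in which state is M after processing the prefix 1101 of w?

Run of M on the first 4 characters of w = 1 1 0 1:
  step 0: S0  (start)
  step 1: S4  (read 1: S0→S4)
  step 2: S1  (read 1: S4→S1)
  step 3: S3  (read 0: S1→S3)
  step 4: S4  (read 1: S3→S4)

After reading 4 characters, M is in state S4.

S4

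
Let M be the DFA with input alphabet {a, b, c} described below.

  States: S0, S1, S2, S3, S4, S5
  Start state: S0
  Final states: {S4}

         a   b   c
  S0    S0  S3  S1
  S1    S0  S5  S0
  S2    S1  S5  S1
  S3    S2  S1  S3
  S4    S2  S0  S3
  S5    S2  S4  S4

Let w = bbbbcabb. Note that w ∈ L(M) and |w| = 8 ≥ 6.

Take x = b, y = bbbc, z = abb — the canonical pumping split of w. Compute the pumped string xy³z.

bbbbcbbbcbbbcabb

xy^3z = b·bbbc·bbbc·bbbc·abb = bbbbcbbbcbbbcabb.
Reading y = bbbc takes M from S3 back to S3, so after x·y·y·y the machine is still in S3, and z then leads to the accepting state S4. Hence bbbbcbbbcbbbcabb ∈ L(M).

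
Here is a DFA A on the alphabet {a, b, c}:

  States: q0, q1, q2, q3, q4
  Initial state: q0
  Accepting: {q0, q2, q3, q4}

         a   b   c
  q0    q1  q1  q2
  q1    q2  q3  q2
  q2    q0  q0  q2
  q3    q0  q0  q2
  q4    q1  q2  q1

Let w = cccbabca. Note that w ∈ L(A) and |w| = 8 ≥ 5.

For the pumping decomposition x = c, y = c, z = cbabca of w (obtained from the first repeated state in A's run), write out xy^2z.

ccccbabca

xy^2z = c·c·c·cbabca = ccccbabca.
Reading y = c takes A from q2 back to q2, so after x·y·y the machine is still in q2, and z then leads to the accepting state q0. Hence ccccbabca ∈ L(A).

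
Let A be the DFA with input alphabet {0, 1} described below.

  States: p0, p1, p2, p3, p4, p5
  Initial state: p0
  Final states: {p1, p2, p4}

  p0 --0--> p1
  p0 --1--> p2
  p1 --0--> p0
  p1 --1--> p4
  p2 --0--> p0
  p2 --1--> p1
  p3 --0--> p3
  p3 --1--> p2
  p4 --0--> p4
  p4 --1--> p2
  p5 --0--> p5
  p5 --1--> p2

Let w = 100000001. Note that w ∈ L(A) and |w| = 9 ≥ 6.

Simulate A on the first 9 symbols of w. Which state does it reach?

State sequence: p0 -1-> p2 -0-> p0 -0-> p1 -0-> p0 -0-> p1 -0-> p0 -0-> p1 -0-> p0 -1-> p2

After reading 9 characters, A is in state p2.
(This kind of state-tracing is the core of the pumping-lemma construction: with 6 states, pigeonhole forces a repeat within the first 6 steps.)

p2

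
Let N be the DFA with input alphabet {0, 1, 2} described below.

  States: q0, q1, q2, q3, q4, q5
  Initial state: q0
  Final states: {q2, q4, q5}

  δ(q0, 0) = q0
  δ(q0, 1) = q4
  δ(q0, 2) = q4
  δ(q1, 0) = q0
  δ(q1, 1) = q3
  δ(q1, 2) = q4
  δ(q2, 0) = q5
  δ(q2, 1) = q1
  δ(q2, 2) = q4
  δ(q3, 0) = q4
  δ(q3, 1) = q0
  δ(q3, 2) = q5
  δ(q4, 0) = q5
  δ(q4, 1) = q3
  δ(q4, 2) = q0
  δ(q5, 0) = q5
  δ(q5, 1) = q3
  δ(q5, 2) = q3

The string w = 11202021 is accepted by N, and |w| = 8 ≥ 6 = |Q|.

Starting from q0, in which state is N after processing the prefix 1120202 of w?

State sequence: q0 -1-> q4 -1-> q3 -2-> q5 -0-> q5 -2-> q3 -0-> q4 -2-> q0

After reading 7 characters, N is in state q0.

q0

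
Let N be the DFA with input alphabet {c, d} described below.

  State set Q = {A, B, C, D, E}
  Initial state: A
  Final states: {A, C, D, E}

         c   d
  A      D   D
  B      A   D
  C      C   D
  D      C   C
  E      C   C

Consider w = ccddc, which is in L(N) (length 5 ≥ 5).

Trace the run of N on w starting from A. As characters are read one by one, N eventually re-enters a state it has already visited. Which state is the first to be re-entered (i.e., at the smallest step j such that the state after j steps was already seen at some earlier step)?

State sequence: A -c-> D -c-> C -d-> D -d-> C -c-> C
First repeat at step 3: D was already visited.

The earliest repeat is at step j = 3: N is in D, which it already visited at step i = 1.

D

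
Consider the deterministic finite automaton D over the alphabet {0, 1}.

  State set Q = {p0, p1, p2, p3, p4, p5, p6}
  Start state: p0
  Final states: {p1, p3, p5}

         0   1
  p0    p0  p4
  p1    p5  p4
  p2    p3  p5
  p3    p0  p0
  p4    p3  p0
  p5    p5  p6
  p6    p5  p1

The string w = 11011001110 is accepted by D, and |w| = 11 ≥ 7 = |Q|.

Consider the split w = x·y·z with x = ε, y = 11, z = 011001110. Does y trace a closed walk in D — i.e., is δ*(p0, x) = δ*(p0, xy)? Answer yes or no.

State sequence: p0 -1-> p4 -1-> p0

After x (step 0): p0. After xy (step 2): p0.
They match, so y = 11 drives D around a cycle from p0 back to itself; pumping y any number of times keeps D in p0 before reading z, and xyⁱz ∈ L(D) for every i ≥ 0.

yes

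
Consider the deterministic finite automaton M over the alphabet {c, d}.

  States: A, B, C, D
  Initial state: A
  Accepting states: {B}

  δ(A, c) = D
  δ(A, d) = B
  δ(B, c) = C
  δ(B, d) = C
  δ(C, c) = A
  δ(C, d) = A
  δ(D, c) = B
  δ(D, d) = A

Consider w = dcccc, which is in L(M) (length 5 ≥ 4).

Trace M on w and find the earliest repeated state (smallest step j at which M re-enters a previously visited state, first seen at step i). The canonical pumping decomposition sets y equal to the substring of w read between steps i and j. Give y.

State sequence: A -d-> B -c-> C -c-> A -c-> D -c-> B
First repeat at step 3: A was already visited.

So i = 0, j = 3, giving x = w[0:0] = ε, y = w[0:3] = dcc, z = w[3:5] = cc.
Check: |xy| = 3 ≤ 4 and |y| = 3 ≥ 1. Reading y takes M from A back to A, so every xyⁱz is accepted.

dcc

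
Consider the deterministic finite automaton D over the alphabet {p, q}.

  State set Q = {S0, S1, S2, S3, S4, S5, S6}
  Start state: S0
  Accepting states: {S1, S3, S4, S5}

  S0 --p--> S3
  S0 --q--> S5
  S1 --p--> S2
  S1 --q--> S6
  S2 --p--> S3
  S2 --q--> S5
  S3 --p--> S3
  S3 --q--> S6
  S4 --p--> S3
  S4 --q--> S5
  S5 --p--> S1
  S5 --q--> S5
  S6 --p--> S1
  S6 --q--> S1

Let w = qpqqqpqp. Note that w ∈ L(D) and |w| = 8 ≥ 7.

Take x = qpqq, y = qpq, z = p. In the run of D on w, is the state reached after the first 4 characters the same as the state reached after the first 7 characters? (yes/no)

Run of D on the first 7 characters of w = q p q q q p q:
  step 0: S0  (start)
  step 1: S5  (read q: S0→S5)
  step 2: S1  (read p: S5→S1)
  step 3: S6  (read q: S1→S6)
  step 4: S1  (read q: S6→S1)
  step 5: S6  (read q: S1→S6)
  step 6: S1  (read p: S6→S1)
  step 7: S6  (read q: S1→S6)

After x (step 4): S1. After xy (step 7): S6.
They differ (S1 ≠ S6), so y is not a cycle from the state after x; this split is not the one the pumping-lemma construction produces, and pumping y need not keep the string in L(D).

no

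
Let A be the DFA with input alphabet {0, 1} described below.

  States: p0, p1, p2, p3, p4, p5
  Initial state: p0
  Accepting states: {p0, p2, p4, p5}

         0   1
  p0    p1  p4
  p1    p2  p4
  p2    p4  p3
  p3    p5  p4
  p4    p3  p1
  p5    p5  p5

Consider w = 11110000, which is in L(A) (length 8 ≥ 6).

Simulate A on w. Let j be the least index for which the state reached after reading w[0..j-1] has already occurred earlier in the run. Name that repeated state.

p4

State sequence: p0 -1-> p4 -1-> p1 -1-> p4 -1-> p1 -0-> p2 -0-> p4 -0-> p3 -0-> p5
First repeat at step 3: p4 was already visited.

The earliest repeat is at step j = 3: A is in p4, which it already visited at step i = 1.
Pumping length from the standard proof: p = 6 (the number of states). The repeated state found above gives |xy| = j ≤ 6 and |y| = j − i ≥ 1.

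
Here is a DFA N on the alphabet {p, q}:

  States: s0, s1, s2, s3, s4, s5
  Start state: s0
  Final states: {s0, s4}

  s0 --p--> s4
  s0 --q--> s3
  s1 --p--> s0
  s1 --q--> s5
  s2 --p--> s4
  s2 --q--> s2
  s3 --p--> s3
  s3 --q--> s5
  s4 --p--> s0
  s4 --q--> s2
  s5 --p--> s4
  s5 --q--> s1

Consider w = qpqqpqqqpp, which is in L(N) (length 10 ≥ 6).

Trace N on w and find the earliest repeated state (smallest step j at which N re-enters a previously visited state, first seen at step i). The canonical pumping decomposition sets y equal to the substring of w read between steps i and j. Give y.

State sequence: s0 -q-> s3 -p-> s3 -q-> s5 -q-> s1 -p-> s0 -q-> s3 -q-> s5 -q-> s1 -p-> s0 -p-> s4
First repeat at step 2: s3 was already visited.

So i = 1, j = 2, giving x = w[0:1] = q, y = w[1:2] = p, z = w[2:10] = qqpqqqpp.
Check: |xy| = 2 ≤ 6 and |y| = 1 ≥ 1. Reading y takes N from s3 back to s3, so every xyⁱz is accepted.
The DFA has 6 states, so the proof of the pumping lemma guarantees a repeated state among the first 6+1 visited; the segment between the two visits is the pumpable y.

p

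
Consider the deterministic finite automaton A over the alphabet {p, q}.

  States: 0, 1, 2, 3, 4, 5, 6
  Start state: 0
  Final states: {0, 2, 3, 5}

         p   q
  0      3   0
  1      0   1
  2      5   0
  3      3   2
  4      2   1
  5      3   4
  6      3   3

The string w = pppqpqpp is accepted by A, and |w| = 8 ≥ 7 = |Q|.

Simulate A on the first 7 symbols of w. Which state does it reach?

2

State sequence: 0 -p-> 3 -p-> 3 -p-> 3 -q-> 2 -p-> 5 -q-> 4 -p-> 2

After reading 7 characters, A is in state 2.
(This kind of state-tracing is the core of the pumping-lemma construction: with 7 states, pigeonhole forces a repeat within the first 7 steps.)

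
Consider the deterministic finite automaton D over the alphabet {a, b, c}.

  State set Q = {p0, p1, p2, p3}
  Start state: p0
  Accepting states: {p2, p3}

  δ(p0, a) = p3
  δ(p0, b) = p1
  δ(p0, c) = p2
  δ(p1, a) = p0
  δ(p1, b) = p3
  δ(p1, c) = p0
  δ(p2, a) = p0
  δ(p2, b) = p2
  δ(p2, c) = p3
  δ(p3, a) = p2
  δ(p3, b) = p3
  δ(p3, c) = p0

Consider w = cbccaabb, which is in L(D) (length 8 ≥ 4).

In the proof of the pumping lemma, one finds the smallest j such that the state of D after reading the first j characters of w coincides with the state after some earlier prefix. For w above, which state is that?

Run of D on w = c b c c a a b b:
  step 0: p0  (start)
  step 1: p2  (read c: p0→p2)
  step 2: p2  (read b: p2→p2)   ← first repeat (p2 seen earlier)
  step 3: p3  (read c: p2→p3)
  step 4: p0  (read c: p3→p0)
  step 5: p3  (read a: p0→p3)
  step 6: p2  (read a: p3→p2)
  step 7: p2  (read b: p2→p2)
  step 8: p2  (read b: p2→p2)

The earliest repeat is at step j = 2: D is in p2, which it already visited at step i = 1.
Since D has 4 states, any run of length ≥ 4 visits 4+1 states, so by pigeonhole some state repeats within the first 4 steps — that repeat gives the pumpable loop.

p2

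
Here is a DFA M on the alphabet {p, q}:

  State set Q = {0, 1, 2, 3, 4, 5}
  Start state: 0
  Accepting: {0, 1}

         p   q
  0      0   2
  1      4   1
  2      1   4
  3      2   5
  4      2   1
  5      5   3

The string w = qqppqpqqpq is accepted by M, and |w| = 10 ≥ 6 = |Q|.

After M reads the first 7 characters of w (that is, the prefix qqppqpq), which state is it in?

1

State sequence: 0 -q-> 2 -q-> 4 -p-> 2 -p-> 1 -q-> 1 -p-> 4 -q-> 1

After reading 7 characters, M is in state 1.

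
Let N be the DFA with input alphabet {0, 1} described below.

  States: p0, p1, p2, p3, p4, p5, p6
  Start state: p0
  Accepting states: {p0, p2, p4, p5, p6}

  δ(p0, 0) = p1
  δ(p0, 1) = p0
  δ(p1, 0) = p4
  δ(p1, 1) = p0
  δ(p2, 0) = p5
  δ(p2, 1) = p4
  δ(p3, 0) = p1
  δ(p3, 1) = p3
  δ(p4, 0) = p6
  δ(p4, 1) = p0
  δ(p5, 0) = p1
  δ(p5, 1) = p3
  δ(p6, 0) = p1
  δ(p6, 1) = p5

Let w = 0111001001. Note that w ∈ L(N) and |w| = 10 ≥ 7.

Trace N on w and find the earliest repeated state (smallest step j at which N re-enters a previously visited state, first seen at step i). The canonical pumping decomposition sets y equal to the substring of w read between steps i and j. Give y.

State sequence: p0 -0-> p1 -1-> p0 -1-> p0 -1-> p0 -0-> p1 -0-> p4 -1-> p0 -0-> p1 -0-> p4 -1-> p0
First repeat at step 2: p0 was already visited.

So i = 0, j = 2, giving x = w[0:0] = ε, y = w[0:2] = 01, z = w[2:10] = 11001001.
Check: |xy| = 2 ≤ 7 and |y| = 2 ≥ 1. Reading y takes N from p0 back to p0, so every xyⁱz is accepted.
The DFA has 7 states, so the proof of the pumping lemma guarantees a repeated state among the first 7+1 visited; the segment between the two visits is the pumpable y.

01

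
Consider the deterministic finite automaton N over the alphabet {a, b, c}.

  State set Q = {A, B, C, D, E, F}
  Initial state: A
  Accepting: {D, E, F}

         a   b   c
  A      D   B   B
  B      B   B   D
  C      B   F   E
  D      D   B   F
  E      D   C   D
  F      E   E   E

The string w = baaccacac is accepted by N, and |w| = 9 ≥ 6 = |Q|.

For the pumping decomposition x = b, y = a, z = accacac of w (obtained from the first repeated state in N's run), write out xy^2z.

xy^2z = b·a·a·accacac = baaaccacac.
Reading y = a takes N from B back to B, so after x·y·y the machine is still in B, and z then leads to the accepting state F. Hence baaaccacac ∈ L(N).

baaaccacac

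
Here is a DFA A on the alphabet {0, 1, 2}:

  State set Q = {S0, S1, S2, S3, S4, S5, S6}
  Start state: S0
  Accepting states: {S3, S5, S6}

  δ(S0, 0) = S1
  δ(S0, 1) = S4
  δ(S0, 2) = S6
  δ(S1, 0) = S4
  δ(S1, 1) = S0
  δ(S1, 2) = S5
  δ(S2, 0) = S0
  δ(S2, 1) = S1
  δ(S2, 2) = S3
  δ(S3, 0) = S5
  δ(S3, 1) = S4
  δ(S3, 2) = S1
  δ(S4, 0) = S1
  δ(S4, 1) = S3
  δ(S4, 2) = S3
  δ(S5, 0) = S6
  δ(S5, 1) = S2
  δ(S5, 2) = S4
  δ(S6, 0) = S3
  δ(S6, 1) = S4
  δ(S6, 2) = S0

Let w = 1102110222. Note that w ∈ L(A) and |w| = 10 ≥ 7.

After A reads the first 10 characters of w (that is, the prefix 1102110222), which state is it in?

S3

State sequence: S0 -1-> S4 -1-> S3 -0-> S5 -2-> S4 -1-> S3 -1-> S4 -0-> S1 -2-> S5 -2-> S4 -2-> S3

After reading 10 characters, A is in state S3.
(This kind of state-tracing is the core of the pumping-lemma construction: with 7 states, pigeonhole forces a repeat within the first 7 steps.)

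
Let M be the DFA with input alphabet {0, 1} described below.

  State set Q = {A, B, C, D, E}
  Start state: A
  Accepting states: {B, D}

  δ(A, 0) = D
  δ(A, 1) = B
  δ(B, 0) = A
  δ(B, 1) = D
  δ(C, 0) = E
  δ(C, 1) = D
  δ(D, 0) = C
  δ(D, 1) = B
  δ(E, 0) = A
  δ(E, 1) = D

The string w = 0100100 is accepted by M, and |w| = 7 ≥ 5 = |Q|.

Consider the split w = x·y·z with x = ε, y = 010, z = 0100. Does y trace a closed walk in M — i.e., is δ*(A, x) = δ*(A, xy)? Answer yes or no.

Run of M on the first 3 characters of w = 0 1 0:
  step 0: A  (start)
  step 1: D  (read 0: A→D)
  step 2: B  (read 1: D→B)
  step 3: A  (read 0: B→A)

After x (step 0): A. After xy (step 3): A.
They match, so y = 010 drives M around a cycle from A back to itself; pumping y any number of times keeps M in A before reading z, and xyⁱz ∈ L(M) for every i ≥ 0.

yes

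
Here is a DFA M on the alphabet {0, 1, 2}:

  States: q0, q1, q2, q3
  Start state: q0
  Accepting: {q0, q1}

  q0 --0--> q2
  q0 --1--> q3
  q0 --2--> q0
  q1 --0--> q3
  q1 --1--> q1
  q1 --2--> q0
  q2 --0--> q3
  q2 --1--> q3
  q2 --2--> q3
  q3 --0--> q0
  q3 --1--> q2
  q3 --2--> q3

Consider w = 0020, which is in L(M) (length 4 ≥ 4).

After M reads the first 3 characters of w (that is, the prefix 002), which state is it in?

Run of M on the first 3 characters of w = 0 0 2:
  step 0: q0  (start)
  step 1: q2  (read 0: q0→q2)
  step 2: q3  (read 0: q2→q3)
  step 3: q3  (read 2: q3→q3)

After reading 3 characters, M is in state q3.
(This kind of state-tracing is the core of the pumping-lemma construction: with 4 states, pigeonhole forces a repeat within the first 4 steps.)

q3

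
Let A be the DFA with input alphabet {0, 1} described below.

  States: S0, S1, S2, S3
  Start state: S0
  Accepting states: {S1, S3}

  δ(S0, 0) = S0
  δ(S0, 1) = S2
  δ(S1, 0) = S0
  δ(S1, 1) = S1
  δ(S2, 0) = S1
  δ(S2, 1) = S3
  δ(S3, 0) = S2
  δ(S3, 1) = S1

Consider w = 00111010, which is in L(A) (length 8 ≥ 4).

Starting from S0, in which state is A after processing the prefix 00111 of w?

Run of A on the first 5 characters of w = 0 0 1 1 1:
  step 0: S0  (start)
  step 1: S0  (read 0: S0→S0)
  step 2: S0  (read 0: S0→S0)
  step 3: S2  (read 1: S0→S2)
  step 4: S3  (read 1: S2→S3)
  step 5: S1  (read 1: S3→S1)

After reading 5 characters, A is in state S1.

S1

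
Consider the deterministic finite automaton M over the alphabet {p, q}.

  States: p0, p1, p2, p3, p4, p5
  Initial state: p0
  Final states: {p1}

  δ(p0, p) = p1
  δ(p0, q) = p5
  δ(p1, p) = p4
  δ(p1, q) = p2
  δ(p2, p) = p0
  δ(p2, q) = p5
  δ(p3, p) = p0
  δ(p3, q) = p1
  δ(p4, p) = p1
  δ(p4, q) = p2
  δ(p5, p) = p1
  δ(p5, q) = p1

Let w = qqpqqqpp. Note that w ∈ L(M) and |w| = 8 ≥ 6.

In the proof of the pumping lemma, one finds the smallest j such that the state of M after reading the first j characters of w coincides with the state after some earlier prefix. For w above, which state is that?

State sequence: p0 -q-> p5 -q-> p1 -p-> p4 -q-> p2 -q-> p5 -q-> p1 -p-> p4 -p-> p1
First repeat at step 5: p5 was already visited.

The earliest repeat is at step j = 5: M is in p5, which it already visited at step i = 1.
With |Q| = 6, pigeonhole forces a state repeat no later than step 6; the substring read between the first and second visits to that state can be pumped.

p5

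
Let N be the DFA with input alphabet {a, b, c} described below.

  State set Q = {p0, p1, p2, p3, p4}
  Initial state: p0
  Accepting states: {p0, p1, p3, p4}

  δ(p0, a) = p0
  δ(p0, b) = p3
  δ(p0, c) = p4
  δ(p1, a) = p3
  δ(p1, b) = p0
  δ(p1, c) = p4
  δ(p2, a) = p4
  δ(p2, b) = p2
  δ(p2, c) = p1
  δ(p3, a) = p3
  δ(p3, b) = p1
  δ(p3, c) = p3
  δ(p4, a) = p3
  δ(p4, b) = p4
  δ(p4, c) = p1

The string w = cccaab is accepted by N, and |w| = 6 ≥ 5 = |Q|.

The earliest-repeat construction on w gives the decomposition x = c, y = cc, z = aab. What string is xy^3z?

xy^3z = c·cc·cc·cc·aab = cccccccaab.
Reading y = cc takes N from p4 back to p4, so after x·y·y·y the machine is still in p4, and z then leads to the accepting state p1. Hence cccccccaab ∈ L(N).

cccccccaab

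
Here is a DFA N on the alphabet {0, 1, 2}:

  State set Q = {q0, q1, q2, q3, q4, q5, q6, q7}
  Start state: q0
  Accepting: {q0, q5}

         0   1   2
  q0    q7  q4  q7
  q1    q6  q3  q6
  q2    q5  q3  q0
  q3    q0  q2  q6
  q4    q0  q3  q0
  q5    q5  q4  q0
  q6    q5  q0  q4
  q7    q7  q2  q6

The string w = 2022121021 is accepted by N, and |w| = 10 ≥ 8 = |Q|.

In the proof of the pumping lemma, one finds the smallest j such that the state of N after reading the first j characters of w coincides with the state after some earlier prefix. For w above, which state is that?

Run of N on w = 2 0 2 2 1 2 1 0 2 1:
  step 0: q0  (start)
  step 1: q7  (read 2: q0→q7)
  step 2: q7  (read 0: q7→q7)   ← first repeat (q7 seen earlier)
  step 3: q6  (read 2: q7→q6)
  step 4: q4  (read 2: q6→q4)
  step 5: q3  (read 1: q4→q3)
  step 6: q6  (read 2: q3→q6)
  step 7: q0  (read 1: q6→q0)
  step 8: q7  (read 0: q0→q7)
  step 9: q6  (read 2: q7→q6)
  step 10: q0  (read 1: q6→q0)

The earliest repeat is at step j = 2: N is in q7, which it already visited at step i = 1.

q7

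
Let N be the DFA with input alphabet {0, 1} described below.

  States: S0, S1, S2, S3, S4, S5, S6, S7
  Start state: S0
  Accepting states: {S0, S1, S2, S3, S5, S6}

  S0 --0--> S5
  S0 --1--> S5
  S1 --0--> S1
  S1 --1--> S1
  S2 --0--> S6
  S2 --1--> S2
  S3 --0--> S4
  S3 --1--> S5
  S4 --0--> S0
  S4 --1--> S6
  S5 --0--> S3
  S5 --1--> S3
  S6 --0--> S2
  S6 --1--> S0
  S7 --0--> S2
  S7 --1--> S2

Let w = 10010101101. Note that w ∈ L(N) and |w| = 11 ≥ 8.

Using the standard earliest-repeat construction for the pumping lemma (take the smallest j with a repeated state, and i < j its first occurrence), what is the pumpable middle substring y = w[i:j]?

1

State sequence: S0 -1-> S5 -0-> S3 -0-> S4 -1-> S6 -0-> S2 -1-> S2 -0-> S6 -1-> S0 -1-> S5 -0-> S3 -1-> S5
First repeat at step 6: S2 was already visited.

So i = 5, j = 6, giving x = w[0:5] = 10010, y = w[5:6] = 1, z = w[6:11] = 01101.
Check: |xy| = 6 ≤ 8 and |y| = 1 ≥ 1. Reading y takes N from S2 back to S2, so every xyⁱz is accepted.
Pumping length from the standard proof: p = 8 (the number of states). The repeated state found above gives |xy| = j ≤ 8 and |y| = j − i ≥ 1.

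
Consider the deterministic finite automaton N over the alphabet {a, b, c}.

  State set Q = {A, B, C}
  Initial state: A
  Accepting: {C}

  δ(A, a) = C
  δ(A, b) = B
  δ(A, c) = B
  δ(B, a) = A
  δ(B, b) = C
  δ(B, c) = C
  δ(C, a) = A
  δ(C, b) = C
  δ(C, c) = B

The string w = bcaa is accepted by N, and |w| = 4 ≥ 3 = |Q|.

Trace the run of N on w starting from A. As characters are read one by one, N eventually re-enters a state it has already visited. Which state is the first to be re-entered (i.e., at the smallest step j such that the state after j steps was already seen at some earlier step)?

A

State sequence: A -b-> B -c-> C -a-> A -a-> C
First repeat at step 3: A was already visited.

The earliest repeat is at step j = 3: N is in A, which it already visited at step i = 0.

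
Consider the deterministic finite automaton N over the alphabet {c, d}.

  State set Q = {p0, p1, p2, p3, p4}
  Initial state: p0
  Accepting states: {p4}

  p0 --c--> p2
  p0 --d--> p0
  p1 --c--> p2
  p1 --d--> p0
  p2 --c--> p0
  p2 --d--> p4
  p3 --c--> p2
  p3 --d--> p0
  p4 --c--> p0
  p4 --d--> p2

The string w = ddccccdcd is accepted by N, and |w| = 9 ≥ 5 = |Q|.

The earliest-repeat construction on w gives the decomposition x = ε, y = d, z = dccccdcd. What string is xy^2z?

xy^2z = ε·d·d·dccccdcd = dddccccdcd.
Reading y = d takes N from p0 back to p0, so after x·y·y the machine is still in p0, and z then leads to the accepting state p4. Hence dddccccdcd ∈ L(N).

dddccccdcd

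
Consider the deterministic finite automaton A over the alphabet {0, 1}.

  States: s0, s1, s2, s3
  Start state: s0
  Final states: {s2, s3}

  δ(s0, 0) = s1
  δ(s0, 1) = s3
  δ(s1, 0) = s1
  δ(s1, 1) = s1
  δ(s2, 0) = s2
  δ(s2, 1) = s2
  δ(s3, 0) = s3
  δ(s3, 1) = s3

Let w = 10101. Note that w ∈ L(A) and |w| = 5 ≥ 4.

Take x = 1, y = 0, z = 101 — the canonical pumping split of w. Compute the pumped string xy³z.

1000101

xy^3z = 1·0·0·0·101 = 1000101.
Reading y = 0 takes A from s3 back to s3, so after x·y·y·y the machine is still in s3, and z then leads to the accepting state s3. Hence 1000101 ∈ L(A).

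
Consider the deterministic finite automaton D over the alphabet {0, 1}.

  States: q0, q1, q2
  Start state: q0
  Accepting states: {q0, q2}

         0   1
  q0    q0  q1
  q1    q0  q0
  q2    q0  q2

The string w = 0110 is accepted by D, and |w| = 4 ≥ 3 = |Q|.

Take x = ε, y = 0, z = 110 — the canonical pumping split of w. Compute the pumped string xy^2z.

00110

xy^2z = ε·0·0·110 = 00110.
Reading y = 0 takes D from q0 back to q0, so after x·y·y the machine is still in q0, and z then leads to the accepting state q0. Hence 00110 ∈ L(D).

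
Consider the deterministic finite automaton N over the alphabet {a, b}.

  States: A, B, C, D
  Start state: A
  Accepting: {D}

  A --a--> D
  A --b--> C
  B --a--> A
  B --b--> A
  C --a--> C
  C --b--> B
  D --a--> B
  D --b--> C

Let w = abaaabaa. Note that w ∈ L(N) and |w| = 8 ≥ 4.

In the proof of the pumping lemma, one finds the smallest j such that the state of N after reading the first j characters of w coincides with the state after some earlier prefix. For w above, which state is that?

C

Run of N on w = a b a a a b a a:
  step 0: A  (start)
  step 1: D  (read a: A→D)
  step 2: C  (read b: D→C)
  step 3: C  (read a: C→C)   ← first repeat (C seen earlier)
  step 4: C  (read a: C→C)
  step 5: C  (read a: C→C)
  step 6: B  (read b: C→B)
  step 7: A  (read a: B→A)
  step 8: D  (read a: A→D)

The earliest repeat is at step j = 3: N is in C, which it already visited at step i = 2.
With |Q| = 4, pigeonhole forces a state repeat no later than step 4; the substring read between the first and second visits to that state can be pumped.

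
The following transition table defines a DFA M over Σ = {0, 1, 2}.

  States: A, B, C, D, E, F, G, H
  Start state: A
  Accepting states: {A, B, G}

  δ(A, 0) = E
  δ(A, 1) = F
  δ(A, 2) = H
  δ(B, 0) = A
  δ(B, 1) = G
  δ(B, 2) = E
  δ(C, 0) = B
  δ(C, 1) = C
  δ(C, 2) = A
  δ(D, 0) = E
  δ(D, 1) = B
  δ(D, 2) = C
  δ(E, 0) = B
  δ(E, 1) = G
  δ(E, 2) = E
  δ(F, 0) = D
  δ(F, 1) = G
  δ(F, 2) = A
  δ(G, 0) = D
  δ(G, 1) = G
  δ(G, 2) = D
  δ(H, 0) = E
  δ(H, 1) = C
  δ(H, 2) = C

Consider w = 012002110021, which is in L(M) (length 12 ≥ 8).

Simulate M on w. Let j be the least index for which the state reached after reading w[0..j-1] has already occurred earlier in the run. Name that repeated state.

State sequence: A -0-> E -1-> G -2-> D -0-> E -0-> B -2-> E -1-> G -1-> G -0-> D -0-> E -2-> E -1-> G
First repeat at step 4: E was already visited.

The earliest repeat is at step j = 4: M is in E, which it already visited at step i = 1.
With |Q| = 8, pigeonhole forces a state repeat no later than step 8; the substring read between the first and second visits to that state can be pumped.

E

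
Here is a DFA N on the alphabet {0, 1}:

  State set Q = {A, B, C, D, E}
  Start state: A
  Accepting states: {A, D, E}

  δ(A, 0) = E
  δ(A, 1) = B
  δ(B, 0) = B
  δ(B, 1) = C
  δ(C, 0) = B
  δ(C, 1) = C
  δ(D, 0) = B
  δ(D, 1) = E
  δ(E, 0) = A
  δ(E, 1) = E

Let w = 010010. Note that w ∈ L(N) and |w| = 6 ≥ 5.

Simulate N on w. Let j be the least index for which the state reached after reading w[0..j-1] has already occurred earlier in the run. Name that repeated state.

State sequence: A -0-> E -1-> E -0-> A -0-> E -1-> E -0-> A
First repeat at step 2: E was already visited.

The earliest repeat is at step j = 2: N is in E, which it already visited at step i = 1.
The DFA has 5 states, so the proof of the pumping lemma guarantees a repeated state among the first 5+1 visited; the segment between the two visits is the pumpable y.

E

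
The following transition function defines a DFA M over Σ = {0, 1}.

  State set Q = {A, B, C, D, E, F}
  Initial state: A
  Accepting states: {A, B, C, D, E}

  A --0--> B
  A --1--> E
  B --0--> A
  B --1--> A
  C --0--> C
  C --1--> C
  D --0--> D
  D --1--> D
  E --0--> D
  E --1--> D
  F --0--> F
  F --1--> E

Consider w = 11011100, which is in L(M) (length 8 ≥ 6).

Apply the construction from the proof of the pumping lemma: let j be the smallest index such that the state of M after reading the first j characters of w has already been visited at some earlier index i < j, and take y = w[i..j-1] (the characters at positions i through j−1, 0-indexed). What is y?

0

Run of M on w = 1 1 0 1 1 1 0 0:
  step 0: A  (start)
  step 1: E  (read 1: A→E)
  step 2: D  (read 1: E→D)
  step 3: D  (read 0: D→D)   ← first repeat (D seen earlier)
  step 4: D  (read 1: D→D)
  step 5: D  (read 1: D→D)
  step 6: D  (read 1: D→D)
  step 7: D  (read 0: D→D)
  step 8: D  (read 0: D→D)

So i = 2, j = 3, giving x = w[0:2] = 11, y = w[2:3] = 0, z = w[3:8] = 11100.
Check: |xy| = 3 ≤ 6 and |y| = 1 ≥ 1. Reading y takes M from D back to D, so every xyⁱz is accepted.
The DFA has 6 states, so the proof of the pumping lemma guarantees a repeated state among the first 6+1 visited; the segment between the two visits is the pumpable y.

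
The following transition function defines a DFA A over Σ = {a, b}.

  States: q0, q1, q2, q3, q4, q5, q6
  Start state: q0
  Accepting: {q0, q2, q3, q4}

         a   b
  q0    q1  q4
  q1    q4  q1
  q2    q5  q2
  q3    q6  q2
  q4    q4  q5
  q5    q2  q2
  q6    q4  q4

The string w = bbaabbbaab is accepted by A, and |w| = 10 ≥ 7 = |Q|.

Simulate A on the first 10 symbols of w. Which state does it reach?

Run of A on the first 10 characters of w = b b a a b b b a a b:
  step 0: q0  (start)
  step 1: q4  (read b: q0→q4)
  step 2: q5  (read b: q4→q5)
  step 3: q2  (read a: q5→q2)
  step 4: q5  (read a: q2→q5)
  step 5: q2  (read b: q5→q2)
  step 6: q2  (read b: q2→q2)
  step 7: q2  (read b: q2→q2)
  step 8: q5  (read a: q2→q5)
  step 9: q2  (read a: q5→q2)
  step 10: q2  (read b: q2→q2)

After reading 10 characters, A is in state q2.
(This kind of state-tracing is the core of the pumping-lemma construction: with 7 states, pigeonhole forces a repeat within the first 7 steps.)

q2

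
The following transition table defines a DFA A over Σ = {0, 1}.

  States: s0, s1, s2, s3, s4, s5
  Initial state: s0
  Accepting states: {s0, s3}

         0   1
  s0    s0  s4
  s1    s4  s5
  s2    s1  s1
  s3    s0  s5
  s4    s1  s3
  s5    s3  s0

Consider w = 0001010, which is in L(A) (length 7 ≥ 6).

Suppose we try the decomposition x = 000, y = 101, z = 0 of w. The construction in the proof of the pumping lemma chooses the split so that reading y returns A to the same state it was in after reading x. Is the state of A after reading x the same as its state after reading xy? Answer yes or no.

no

Run of A on the first 6 characters of w = 0 0 0 1 0 1:
  step 0: s0  (start)
  step 1: s0  (read 0: s0→s0)
  step 2: s0  (read 0: s0→s0)
  step 3: s0  (read 0: s0→s0)
  step 4: s4  (read 1: s0→s4)
  step 5: s1  (read 0: s4→s1)
  step 6: s5  (read 1: s1→s5)

After x (step 3): s0. After xy (step 6): s5.
They differ (s0 ≠ s5), so y is not a cycle from the state after x; this split is not the one the pumping-lemma construction produces, and pumping y need not keep the string in L(A).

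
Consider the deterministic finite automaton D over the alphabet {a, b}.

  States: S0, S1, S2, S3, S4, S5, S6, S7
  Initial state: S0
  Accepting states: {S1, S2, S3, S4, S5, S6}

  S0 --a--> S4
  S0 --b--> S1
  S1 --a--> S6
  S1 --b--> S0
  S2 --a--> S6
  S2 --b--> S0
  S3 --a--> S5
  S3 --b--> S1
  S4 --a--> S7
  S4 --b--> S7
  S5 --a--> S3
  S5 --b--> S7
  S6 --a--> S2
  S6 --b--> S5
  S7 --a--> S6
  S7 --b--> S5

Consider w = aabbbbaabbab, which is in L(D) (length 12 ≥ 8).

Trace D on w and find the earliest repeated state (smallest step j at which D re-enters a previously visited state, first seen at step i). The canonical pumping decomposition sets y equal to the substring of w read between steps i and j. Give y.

bb

Run of D on w = a a b b b b a a b b a b:
  step 0: S0  (start)
  step 1: S4  (read a: S0→S4)
  step 2: S7  (read a: S4→S7)
  step 3: S5  (read b: S7→S5)
  step 4: S7  (read b: S5→S7)   ← first repeat (S7 seen earlier)
  step 5: S5  (read b: S7→S5)
  step 6: S7  (read b: S5→S7)
  step 7: S6  (read a: S7→S6)
  step 8: S2  (read a: S6→S2)
  step 9: S0  (read b: S2→S0)
  step 10: S1  (read b: S0→S1)
  step 11: S6  (read a: S1→S6)
  step 12: S5  (read b: S6→S5)

So i = 2, j = 4, giving x = w[0:2] = aa, y = w[2:4] = bb, z = w[4:12] = bbaabbab.
Check: |xy| = 4 ≤ 8 and |y| = 2 ≥ 1. Reading y takes D from S7 back to S7, so every xyⁱz is accepted.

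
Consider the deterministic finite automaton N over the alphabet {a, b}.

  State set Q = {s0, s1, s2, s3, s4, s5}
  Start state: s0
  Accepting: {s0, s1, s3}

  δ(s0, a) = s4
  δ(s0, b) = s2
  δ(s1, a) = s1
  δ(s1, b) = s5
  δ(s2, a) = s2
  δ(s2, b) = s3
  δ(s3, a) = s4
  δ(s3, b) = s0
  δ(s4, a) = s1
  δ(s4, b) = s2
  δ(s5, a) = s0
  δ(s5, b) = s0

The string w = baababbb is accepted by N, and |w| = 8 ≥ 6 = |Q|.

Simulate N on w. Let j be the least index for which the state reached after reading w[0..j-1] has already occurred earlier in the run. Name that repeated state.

s2

State sequence: s0 -b-> s2 -a-> s2 -a-> s2 -b-> s3 -a-> s4 -b-> s2 -b-> s3 -b-> s0
First repeat at step 2: s2 was already visited.

The earliest repeat is at step j = 2: N is in s2, which it already visited at step i = 1.
Since N has 6 states, any run of length ≥ 6 visits 6+1 states, so by pigeonhole some state repeats within the first 6 steps — that repeat gives the pumpable loop.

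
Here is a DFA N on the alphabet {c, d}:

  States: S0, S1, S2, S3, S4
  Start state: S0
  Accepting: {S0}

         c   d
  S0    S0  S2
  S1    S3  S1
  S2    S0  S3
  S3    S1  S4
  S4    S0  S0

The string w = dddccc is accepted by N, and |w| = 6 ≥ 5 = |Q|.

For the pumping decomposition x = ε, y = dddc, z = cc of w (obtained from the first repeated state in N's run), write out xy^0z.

xy⁰z = xz = ε·cc = cc.
Reading y = dddc takes N from S0 back to S0, so after x the machine is still in S0, and z then leads to the accepting state S0. Hence cc ∈ L(N).

cc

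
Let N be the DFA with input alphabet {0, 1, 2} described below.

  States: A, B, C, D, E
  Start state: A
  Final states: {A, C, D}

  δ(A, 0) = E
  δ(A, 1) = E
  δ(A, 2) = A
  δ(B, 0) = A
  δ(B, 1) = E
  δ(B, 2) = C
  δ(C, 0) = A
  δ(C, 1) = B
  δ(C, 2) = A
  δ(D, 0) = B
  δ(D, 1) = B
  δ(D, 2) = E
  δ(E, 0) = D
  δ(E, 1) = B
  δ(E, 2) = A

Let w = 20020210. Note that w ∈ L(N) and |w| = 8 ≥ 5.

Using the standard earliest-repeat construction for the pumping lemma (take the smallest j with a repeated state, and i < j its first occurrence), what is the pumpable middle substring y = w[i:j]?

Run of N on w = 2 0 0 2 0 2 1 0:
  step 0: A  (start)
  step 1: A  (read 2: A→A)   ← first repeat (A seen earlier)
  step 2: E  (read 0: A→E)
  step 3: D  (read 0: E→D)
  step 4: E  (read 2: D→E)
  step 5: D  (read 0: E→D)
  step 6: E  (read 2: D→E)
  step 7: B  (read 1: E→B)
  step 8: A  (read 0: B→A)

So i = 0, j = 1, giving x = w[0:0] = ε, y = w[0:1] = 2, z = w[1:8] = 0020210.
Check: |xy| = 1 ≤ 5 and |y| = 1 ≥ 1. Reading y takes N from A back to A, so every xyⁱz is accepted.
Since N has 5 states, any run of length ≥ 5 visits 5+1 states, so by pigeonhole some state repeats within the first 5 steps — that repeat gives the pumpable loop.

2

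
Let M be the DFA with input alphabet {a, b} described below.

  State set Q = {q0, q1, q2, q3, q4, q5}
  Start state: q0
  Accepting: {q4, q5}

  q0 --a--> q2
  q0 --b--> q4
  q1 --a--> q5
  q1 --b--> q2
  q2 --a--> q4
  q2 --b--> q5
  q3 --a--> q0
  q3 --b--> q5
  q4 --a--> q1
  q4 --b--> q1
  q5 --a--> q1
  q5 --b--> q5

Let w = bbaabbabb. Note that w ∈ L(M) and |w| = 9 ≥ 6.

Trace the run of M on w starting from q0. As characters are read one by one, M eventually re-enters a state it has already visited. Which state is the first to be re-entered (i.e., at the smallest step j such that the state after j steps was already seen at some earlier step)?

Run of M on w = b b a a b b a b b:
  step 0: q0  (start)
  step 1: q4  (read b: q0→q4)
  step 2: q1  (read b: q4→q1)
  step 3: q5  (read a: q1→q5)
  step 4: q1  (read a: q5→q1)   ← first repeat (q1 seen earlier)
  step 5: q2  (read b: q1→q2)
  step 6: q5  (read b: q2→q5)
  step 7: q1  (read a: q5→q1)
  step 8: q2  (read b: q1→q2)
  step 9: q5  (read b: q2→q5)

The earliest repeat is at step j = 4: M is in q1, which it already visited at step i = 2.
Since M has 6 states, any run of length ≥ 6 visits 6+1 states, so by pigeonhole some state repeats within the first 6 steps — that repeat gives the pumpable loop.

q1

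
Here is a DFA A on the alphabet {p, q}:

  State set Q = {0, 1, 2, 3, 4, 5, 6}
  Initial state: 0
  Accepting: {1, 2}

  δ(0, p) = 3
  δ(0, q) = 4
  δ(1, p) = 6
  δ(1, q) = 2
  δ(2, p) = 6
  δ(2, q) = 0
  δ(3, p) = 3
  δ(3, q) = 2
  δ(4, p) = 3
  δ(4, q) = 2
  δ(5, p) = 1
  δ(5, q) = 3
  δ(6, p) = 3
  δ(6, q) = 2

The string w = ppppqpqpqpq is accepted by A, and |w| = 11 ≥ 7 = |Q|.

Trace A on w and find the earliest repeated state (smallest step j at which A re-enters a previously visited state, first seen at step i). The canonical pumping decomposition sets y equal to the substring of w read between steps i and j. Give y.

Run of A on w = p p p p q p q p q p q:
  step 0: 0  (start)
  step 1: 3  (read p: 0→3)
  step 2: 3  (read p: 3→3)   ← first repeat (3 seen earlier)
  step 3: 3  (read p: 3→3)
  step 4: 3  (read p: 3→3)
  step 5: 2  (read q: 3→2)
  step 6: 6  (read p: 2→6)
  step 7: 2  (read q: 6→2)
  step 8: 6  (read p: 2→6)
  step 9: 2  (read q: 6→2)
  step 10: 6  (read p: 2→6)
  step 11: 2  (read q: 6→2)

So i = 1, j = 2, giving x = w[0:1] = p, y = w[1:2] = p, z = w[2:11] = ppqpqpqpq.
Check: |xy| = 2 ≤ 7 and |y| = 1 ≥ 1. Reading y takes A from 3 back to 3, so every xyⁱz is accepted.
Since A has 7 states, any run of length ≥ 7 visits 7+1 states, so by pigeonhole some state repeats within the first 7 steps — that repeat gives the pumpable loop.

p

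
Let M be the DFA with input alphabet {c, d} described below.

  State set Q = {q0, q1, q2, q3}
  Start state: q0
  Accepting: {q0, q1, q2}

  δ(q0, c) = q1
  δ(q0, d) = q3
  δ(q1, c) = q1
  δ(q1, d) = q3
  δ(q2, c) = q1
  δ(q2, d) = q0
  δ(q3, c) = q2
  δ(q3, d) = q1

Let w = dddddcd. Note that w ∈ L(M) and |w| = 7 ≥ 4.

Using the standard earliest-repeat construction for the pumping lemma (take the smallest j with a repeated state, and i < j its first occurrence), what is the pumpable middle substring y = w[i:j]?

Run of M on w = d d d d d c d:
  step 0: q0  (start)
  step 1: q3  (read d: q0→q3)
  step 2: q1  (read d: q3→q1)
  step 3: q3  (read d: q1→q3)   ← first repeat (q3 seen earlier)
  step 4: q1  (read d: q3→q1)
  step 5: q3  (read d: q1→q3)
  step 6: q2  (read c: q3→q2)
  step 7: q0  (read d: q2→q0)

So i = 1, j = 3, giving x = w[0:1] = d, y = w[1:3] = dd, z = w[3:7] = ddcd.
Check: |xy| = 3 ≤ 4 and |y| = 2 ≥ 1. Reading y takes M from q3 back to q3, so every xyⁱz is accepted.
With |Q| = 4, pigeonhole forces a state repeat no later than step 4; the substring read between the first and second visits to that state can be pumped.

dd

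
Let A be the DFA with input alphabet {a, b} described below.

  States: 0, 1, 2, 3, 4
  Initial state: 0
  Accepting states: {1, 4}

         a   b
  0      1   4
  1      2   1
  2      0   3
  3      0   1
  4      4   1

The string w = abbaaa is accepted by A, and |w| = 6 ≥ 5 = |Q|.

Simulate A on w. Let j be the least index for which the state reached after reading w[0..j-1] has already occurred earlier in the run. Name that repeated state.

Run of A on w = a b b a a a:
  step 0: 0  (start)
  step 1: 1  (read a: 0→1)
  step 2: 1  (read b: 1→1)   ← first repeat (1 seen earlier)
  step 3: 1  (read b: 1→1)
  step 4: 2  (read a: 1→2)
  step 5: 0  (read a: 2→0)
  step 6: 1  (read a: 0→1)

The earliest repeat is at step j = 2: A is in 1, which it already visited at step i = 1.
Pumping length from the standard proof: p = 5 (the number of states). The repeated state found above gives |xy| = j ≤ 5 and |y| = j − i ≥ 1.

1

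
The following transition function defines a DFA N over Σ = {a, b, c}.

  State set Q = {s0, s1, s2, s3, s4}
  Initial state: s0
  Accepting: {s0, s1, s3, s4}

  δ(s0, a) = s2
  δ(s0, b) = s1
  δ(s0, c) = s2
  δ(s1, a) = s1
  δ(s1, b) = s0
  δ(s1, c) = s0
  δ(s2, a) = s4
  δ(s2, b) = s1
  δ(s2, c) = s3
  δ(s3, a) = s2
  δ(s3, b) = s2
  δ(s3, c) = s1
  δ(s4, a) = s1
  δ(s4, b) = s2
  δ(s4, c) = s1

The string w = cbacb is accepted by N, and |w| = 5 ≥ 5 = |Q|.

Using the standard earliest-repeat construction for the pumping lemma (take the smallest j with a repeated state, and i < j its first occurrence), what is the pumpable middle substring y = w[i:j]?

a

State sequence: s0 -c-> s2 -b-> s1 -a-> s1 -c-> s0 -b-> s1
First repeat at step 3: s1 was already visited.

So i = 2, j = 3, giving x = w[0:2] = cb, y = w[2:3] = a, z = w[3:5] = cb.
Check: |xy| = 3 ≤ 5 and |y| = 1 ≥ 1. Reading y takes N from s1 back to s1, so every xyⁱz is accepted.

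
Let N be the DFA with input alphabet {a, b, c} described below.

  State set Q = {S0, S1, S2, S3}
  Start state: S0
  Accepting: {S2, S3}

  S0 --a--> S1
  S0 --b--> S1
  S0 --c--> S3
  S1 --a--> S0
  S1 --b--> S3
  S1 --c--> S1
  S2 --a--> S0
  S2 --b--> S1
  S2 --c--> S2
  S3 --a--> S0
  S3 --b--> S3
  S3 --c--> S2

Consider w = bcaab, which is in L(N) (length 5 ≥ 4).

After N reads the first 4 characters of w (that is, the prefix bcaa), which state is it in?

Run of N on the first 4 characters of w = b c a a:
  step 0: S0  (start)
  step 1: S1  (read b: S0→S1)
  step 2: S1  (read c: S1→S1)
  step 3: S0  (read a: S1→S0)
  step 4: S1  (read a: S0→S1)

After reading 4 characters, N is in state S1.

S1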